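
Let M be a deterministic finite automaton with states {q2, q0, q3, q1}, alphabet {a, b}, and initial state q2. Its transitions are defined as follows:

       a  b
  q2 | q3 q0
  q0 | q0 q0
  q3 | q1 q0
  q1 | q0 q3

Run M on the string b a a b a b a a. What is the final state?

q0

q2 → q0 → q0 → q0 → q0 → q0 → q0 → q0 → q0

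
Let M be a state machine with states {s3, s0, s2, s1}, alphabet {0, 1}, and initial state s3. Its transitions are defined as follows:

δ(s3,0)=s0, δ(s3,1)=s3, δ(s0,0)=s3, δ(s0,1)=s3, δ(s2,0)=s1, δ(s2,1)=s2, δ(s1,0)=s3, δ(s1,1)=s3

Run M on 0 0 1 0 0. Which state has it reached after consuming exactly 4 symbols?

s0

s3 → s0 → s3 → s3 → s0
After 4 symbols: s0.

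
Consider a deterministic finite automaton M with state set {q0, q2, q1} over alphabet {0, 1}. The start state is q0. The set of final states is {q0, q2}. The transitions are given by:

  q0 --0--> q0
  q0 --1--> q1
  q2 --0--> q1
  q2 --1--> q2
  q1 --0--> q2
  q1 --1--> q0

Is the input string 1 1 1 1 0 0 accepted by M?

Yes

start at q0
read '1': q0 → q1
read '1': q1 → q0
read '1': q0 → q1
read '1': q1 → q0
read '0': q0 → q0
read '0': q0 → q0
End state q0 is accepting.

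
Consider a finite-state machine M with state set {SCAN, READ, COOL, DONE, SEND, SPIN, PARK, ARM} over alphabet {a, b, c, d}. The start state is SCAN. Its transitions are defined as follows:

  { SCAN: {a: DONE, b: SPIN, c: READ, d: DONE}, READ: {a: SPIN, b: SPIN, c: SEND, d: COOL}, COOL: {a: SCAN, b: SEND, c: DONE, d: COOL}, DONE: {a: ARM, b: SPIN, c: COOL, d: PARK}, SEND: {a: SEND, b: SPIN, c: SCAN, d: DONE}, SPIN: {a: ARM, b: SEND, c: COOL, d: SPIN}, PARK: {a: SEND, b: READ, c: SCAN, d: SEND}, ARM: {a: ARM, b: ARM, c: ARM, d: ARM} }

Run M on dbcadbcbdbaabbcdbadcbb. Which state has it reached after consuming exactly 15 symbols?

ARM

SCAN → DONE → SPIN → COOL → SCAN → DONE → SPIN → COOL → SEND → DONE → SPIN → ARM → ARM → ARM → ARM → ARM
After 15 symbols: ARM.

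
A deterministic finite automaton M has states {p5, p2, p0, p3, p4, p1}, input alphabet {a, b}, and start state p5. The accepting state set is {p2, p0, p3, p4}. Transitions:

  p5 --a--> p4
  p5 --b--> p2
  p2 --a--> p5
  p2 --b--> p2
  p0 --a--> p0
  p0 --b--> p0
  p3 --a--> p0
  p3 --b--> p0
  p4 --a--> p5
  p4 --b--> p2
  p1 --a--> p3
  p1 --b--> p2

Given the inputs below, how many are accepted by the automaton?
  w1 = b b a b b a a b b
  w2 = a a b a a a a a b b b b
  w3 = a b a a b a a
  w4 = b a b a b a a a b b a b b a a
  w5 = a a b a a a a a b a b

w1:
  start at p5
  read 'b': p5 → p2
  read 'b': p2 → p2
  read 'a': p2 → p5
  read 'b': p5 → p2
  read 'b': p2 → p2
  read 'a': p2 → p5
  read 'a': p5 → p4
  read 'b': p4 → p2
  read 'b': p2 → p2
  end p2, accepted
w2:
  start at p5
  read 'a': p5 → p4
  read 'a': p4 → p5
  read 'b': p5 → p2
  read 'a': p2 → p5
  read 'a': p5 → p4
  read 'a': p4 → p5
  read 'a': p5 → p4
  read 'a': p4 → p5
  read 'b': p5 → p2
  read 'b': p2 → p2
  read 'b': p2 → p2
  read 'b': p2 → p2
  end p2, accepted
w3:
  start at p5
  read 'a': p5 → p4
  read 'b': p4 → p2
  read 'a': p2 → p5
  read 'a': p5 → p4
  read 'b': p4 → p2
  read 'a': p2 → p5
  read 'a': p5 → p4
  end p4, accepted
w4:
  start at p5
  read 'b': p5 → p2
  read 'a': p2 → p5
  read 'b': p5 → p2
  read 'a': p2 → p5
  read 'b': p5 → p2
  read 'a': p2 → p5
  read 'a': p5 → p4
  read 'a': p4 → p5
  read 'b': p5 → p2
  read 'b': p2 → p2
  read 'a': p2 → p5
  read 'b': p5 → p2
  read 'b': p2 → p2
  read 'a': p2 → p5
  read 'a': p5 → p4
  end p4, accepted
w5:
  start at p5
  read 'a': p5 → p4
  read 'a': p4 → p5
  read 'b': p5 → p2
  read 'a': p2 → p5
  read 'a': p5 → p4
  read 'a': p4 → p5
  read 'a': p5 → p4
  read 'a': p4 → p5
  read 'b': p5 → p2
  read 'a': p2 → p5
  read 'b': p5 → p2
  end p2, accepted

5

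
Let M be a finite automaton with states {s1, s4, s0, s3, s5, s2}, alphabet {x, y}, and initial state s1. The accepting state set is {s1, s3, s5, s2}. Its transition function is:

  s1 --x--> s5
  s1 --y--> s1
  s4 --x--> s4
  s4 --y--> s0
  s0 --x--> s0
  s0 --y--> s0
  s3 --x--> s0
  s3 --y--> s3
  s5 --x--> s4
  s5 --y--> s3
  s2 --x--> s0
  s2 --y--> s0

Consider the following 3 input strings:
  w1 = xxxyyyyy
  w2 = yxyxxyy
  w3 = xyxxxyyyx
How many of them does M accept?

w1: s1 → s5 → s4 → s4 → s0 → s0 → s0 → s0 → s0  → end s0, rejected
w2: s1 → s1 → s5 → s3 → s0 → s0 → s0 → s0  → end s0, rejected
w3: s1 → s5 → s3 → s0 → s0 → s0 → s0 → s0 → s0 → s0  → end s0, rejected

0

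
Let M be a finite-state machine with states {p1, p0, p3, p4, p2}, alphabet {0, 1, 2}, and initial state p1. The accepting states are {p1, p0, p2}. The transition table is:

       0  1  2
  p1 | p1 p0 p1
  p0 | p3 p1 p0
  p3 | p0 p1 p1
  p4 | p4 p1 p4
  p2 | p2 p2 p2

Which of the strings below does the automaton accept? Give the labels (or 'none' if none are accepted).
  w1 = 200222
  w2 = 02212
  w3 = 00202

w1: p1 → p1 → p1 → p1 → p1 → p1 → p1  → end p1, accepted
w2: p1 → p1 → p1 → p1 → p0 → p0  → end p0, accepted
w3: p1 → p1 → p1 → p1 → p1 → p1  → end p1, accepted

w1, w2, w3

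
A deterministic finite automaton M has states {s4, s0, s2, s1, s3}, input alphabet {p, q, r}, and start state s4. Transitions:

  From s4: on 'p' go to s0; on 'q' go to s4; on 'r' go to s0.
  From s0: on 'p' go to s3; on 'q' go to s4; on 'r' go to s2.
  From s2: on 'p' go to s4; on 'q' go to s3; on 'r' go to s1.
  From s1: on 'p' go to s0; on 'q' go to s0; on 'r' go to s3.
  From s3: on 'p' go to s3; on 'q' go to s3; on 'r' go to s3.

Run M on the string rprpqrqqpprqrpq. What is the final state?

s4 → s0 → s3 → s3 → s3 → s3 → s3 → s3 → s3 → s3 → s3 → s3 → s3 → s3 → s3 → s3

s3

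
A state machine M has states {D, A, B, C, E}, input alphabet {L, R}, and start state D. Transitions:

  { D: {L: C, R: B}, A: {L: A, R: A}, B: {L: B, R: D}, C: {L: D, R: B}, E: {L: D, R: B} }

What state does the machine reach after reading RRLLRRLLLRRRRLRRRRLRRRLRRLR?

start at D
read 'R': D → B
read 'R': B → D
read 'L': D → C
read 'L': C → D
read 'R': D → B
read 'R': B → D
read 'L': D → C
read 'L': C → D
read 'L': D → C
read 'R': C → B
read 'R': B → D
read 'R': D → B
read 'R': B → D
read 'L': D → C
read 'R': C → B
read 'R': B → D
read 'R': D → B
read 'R': B → D
read 'L': D → C
read 'R': C → B
read 'R': B → D
read 'R': D → B
read 'L': B → B
read 'R': B → D
read 'R': D → B
read 'L': B → B
read 'R': B → D

D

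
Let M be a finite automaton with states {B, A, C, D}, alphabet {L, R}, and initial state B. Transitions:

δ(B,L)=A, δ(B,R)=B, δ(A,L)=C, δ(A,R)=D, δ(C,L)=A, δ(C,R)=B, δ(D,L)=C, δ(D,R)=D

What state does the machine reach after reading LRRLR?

Trace: B -L-> A -R-> D -R-> D -L-> C -R-> B

B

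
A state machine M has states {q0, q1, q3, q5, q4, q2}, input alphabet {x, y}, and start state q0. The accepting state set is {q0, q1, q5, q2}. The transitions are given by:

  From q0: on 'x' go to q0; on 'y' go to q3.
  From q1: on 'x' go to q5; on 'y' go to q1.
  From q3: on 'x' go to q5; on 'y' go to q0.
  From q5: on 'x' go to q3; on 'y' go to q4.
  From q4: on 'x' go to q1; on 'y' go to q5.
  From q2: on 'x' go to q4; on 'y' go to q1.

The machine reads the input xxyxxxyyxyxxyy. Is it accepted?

q0 → q0 → q0 → q3 → q5 → q3 → q5 → q4 → q5 → q3 → q0 → q0 → q0 → q3 → q0
End state q0 is accepting.

Yes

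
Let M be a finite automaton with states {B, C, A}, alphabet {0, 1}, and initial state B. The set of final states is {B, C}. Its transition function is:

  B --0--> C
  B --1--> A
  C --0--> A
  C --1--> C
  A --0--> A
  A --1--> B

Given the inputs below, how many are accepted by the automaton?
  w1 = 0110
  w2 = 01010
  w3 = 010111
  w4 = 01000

w1: B → C → C → C → A  → end A, rejected
w2: B → C → C → A → B → C  → end C, accepted
w3: B → C → C → A → B → A → B  → end B, accepted
w4: B → C → C → A → A → A  → end A, rejected

2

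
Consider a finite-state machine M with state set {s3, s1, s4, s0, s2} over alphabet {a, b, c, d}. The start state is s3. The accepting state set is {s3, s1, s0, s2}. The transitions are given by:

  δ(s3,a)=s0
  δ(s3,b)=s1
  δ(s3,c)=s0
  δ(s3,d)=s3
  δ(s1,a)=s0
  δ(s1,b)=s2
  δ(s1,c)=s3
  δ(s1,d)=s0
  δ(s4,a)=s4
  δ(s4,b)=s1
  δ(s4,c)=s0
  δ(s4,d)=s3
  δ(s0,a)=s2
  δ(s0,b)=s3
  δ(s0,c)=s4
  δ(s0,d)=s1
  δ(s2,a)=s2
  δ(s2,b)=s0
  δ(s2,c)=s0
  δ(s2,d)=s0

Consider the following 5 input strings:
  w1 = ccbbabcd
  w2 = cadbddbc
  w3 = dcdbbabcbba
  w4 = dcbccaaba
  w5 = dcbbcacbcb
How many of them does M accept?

5

w1:
  start at s3
  read 'c': s3 → s0
  read 'c': s0 → s4
  read 'b': s4 → s1
  read 'b': s1 → s2
  read 'a': s2 → s2
  read 'b': s2 → s0
  read 'c': s0 → s4
  read 'd': s4 → s3
  end s3, accepted
w2:
  start at s3
  read 'c': s3 → s0
  read 'a': s0 → s2
  read 'd': s2 → s0
  read 'b': s0 → s3
  read 'd': s3 → s3
  read 'd': s3 → s3
  read 'b': s3 → s1
  read 'c': s1 → s3
  end s3, accepted
w3:
  start at s3
  read 'd': s3 → s3
  read 'c': s3 → s0
  read 'd': s0 → s1
  read 'b': s1 → s2
  read 'b': s2 → s0
  read 'a': s0 → s2
  read 'b': s2 → s0
  read 'c': s0 → s4
  read 'b': s4 → s1
  read 'b': s1 → s2
  read 'a': s2 → s2
  end s2, accepted
w4:
  start at s3
  read 'd': s3 → s3
  read 'c': s3 → s0
  read 'b': s0 → s3
  read 'c': s3 → s0
  read 'c': s0 → s4
  read 'a': s4 → s4
  read 'a': s4 → s4
  read 'b': s4 → s1
  read 'a': s1 → s0
  end s0, accepted
w5:
  start at s3
  read 'd': s3 → s3
  read 'c': s3 → s0
  read 'b': s0 → s3
  read 'b': s3 → s1
  read 'c': s1 → s3
  read 'a': s3 → s0
  read 'c': s0 → s4
  read 'b': s4 → s1
  read 'c': s1 → s3
  read 'b': s3 → s1
  end s1, accepted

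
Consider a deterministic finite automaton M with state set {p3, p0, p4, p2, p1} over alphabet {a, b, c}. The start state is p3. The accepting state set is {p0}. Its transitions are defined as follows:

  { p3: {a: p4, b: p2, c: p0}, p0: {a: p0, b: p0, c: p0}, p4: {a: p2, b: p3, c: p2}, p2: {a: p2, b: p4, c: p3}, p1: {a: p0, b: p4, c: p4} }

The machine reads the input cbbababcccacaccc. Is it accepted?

Trace: p3 -c-> p0 -b-> p0 -b-> p0 -a-> p0 -b-> p0 -a-> p0 -b-> p0 -c-> p0 -c-> p0 -c-> p0 -a-> p0 -c-> p0 -a-> p0 -c-> p0 -c-> p0 -c-> p0
End state p0 is accepting.

Yes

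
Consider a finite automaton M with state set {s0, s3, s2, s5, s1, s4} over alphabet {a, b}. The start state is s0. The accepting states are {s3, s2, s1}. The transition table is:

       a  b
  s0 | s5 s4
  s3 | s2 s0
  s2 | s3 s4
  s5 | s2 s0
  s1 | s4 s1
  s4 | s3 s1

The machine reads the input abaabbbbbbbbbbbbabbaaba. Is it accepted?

start at s0
read 'a': s0 → s5
read 'b': s5 → s0
read 'a': s0 → s5
read 'a': s5 → s2
read 'b': s2 → s4
read 'b': s4 → s1
read 'b': s1 → s1
read 'b': s1 → s1
read 'b': s1 → s1
read 'b': s1 → s1
read 'b': s1 → s1
read 'b': s1 → s1
read 'b': s1 → s1
read 'b': s1 → s1
read 'b': s1 → s1
read 'b': s1 → s1
read 'a': s1 → s4
read 'b': s4 → s1
read 'b': s1 → s1
read 'a': s1 → s4
read 'a': s4 → s3
read 'b': s3 → s0
read 'a': s0 → s5
End state s5 is not accepting.

No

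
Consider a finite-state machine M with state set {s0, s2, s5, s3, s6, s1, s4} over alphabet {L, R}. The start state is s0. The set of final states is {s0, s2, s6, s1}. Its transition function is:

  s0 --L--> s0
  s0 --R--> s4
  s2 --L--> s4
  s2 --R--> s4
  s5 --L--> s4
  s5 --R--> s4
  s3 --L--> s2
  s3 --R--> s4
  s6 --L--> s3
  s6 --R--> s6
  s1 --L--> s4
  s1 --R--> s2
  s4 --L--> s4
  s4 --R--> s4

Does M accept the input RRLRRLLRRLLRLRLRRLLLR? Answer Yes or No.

start at s0
read 'R': s0 → s4
read 'R': s4 → s4
read 'L': s4 → s4
read 'R': s4 → s4
read 'R': s4 → s4
read 'L': s4 → s4
read 'L': s4 → s4
read 'R': s4 → s4
read 'R': s4 → s4
read 'L': s4 → s4
read 'L': s4 → s4
read 'R': s4 → s4
read 'L': s4 → s4
read 'R': s4 → s4
read 'L': s4 → s4
read 'R': s4 → s4
read 'R': s4 → s4
read 'L': s4 → s4
read 'L': s4 → s4
read 'L': s4 → s4
read 'R': s4 → s4
End state s4 is not accepting.

No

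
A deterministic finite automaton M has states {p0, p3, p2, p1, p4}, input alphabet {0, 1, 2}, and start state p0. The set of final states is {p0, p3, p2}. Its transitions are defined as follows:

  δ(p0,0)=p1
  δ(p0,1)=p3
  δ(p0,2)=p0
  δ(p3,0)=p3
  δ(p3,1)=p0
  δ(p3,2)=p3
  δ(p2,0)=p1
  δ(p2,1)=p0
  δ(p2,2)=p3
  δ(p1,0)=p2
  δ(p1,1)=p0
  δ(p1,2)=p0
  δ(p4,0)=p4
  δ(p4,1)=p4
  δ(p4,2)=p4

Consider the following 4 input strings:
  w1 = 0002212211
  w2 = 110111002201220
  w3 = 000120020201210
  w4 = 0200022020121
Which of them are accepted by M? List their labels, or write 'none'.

w1, w3, w4

w1:
  start at p0
  read '0': p0 → p1
  read '0': p1 → p2
  read '0': p2 → p1
  read '2': p1 → p0
  read '2': p0 → p0
  read '1': p0 → p3
  read '2': p3 → p3
  read '2': p3 → p3
  read '1': p3 → p0
  read '1': p0 → p3
  end p3, accepted
w2:
  start at p0
  read '1': p0 → p3
  read '1': p3 → p0
  read '0': p0 → p1
  read '1': p1 → p0
  read '1': p0 → p3
  read '1': p3 → p0
  read '0': p0 → p1
  read '0': p1 → p2
  read '2': p2 → p3
  read '2': p3 → p3
  read '0': p3 → p3
  read '1': p3 → p0
  read '2': p0 → p0
  read '2': p0 → p0
  read '0': p0 → p1
  end p1, rejected
w3:
  start at p0
  read '0': p0 → p1
  read '0': p1 → p2
  read '0': p2 → p1
  read '1': p1 → p0
  read '2': p0 → p0
  read '0': p0 → p1
  read '0': p1 → p2
  read '2': p2 → p3
  read '0': p3 → p3
  read '2': p3 → p3
  read '0': p3 → p3
  read '1': p3 → p0
  read '2': p0 → p0
  read '1': p0 → p3
  read '0': p3 → p3
  end p3, accepted
w4:
  start at p0
  read '0': p0 → p1
  read '2': p1 → p0
  read '0': p0 → p1
  read '0': p1 → p2
  read '0': p2 → p1
  read '2': p1 → p0
  read '2': p0 → p0
  read '0': p0 → p1
  read '2': p1 → p0
  read '0': p0 → p1
  read '1': p1 → p0
  read '2': p0 → p0
  read '1': p0 → p3
  end p3, accepted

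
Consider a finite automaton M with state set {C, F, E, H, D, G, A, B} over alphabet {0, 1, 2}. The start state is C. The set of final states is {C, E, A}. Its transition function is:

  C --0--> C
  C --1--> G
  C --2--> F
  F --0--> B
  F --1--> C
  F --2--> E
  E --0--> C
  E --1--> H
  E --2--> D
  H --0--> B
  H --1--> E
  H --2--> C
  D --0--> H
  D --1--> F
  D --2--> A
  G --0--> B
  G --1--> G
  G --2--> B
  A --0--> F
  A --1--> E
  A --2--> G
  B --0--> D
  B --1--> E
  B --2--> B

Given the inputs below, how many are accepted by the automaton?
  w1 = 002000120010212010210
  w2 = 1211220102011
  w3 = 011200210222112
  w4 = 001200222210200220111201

w1: C → C → C → F → B → D → H → E → D → H → B → E → C → F → C → F → B → E → C → F → C → C  → end C, accepted
w2: C → G → B → E → H → C → F → B → E → C → F → B → E → H  → end H, rejected
w3: C → C → G → G → B → D → H → C → G → B → B → B → B → E → H → C  → end C, accepted
w4: C → C → C → G → B → D → H → C → F → E → D → F → B → B → D → H → C → F → B → E → H → E → D → H → E  → end E, accepted

3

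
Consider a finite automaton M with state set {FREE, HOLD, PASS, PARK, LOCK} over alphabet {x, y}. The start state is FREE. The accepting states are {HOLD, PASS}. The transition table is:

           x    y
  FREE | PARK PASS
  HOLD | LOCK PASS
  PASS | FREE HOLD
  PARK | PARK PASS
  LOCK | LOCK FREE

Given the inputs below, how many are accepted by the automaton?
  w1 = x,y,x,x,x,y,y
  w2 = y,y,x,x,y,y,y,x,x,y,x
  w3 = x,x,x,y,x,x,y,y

w1: FREE → PARK → PASS → FREE → PARK → PARK → PASS → HOLD  → end HOLD, accepted
w2: FREE → PASS → HOLD → LOCK → LOCK → FREE → PASS → HOLD → LOCK → LOCK → FREE → PARK  → end PARK, rejected
w3: FREE → PARK → PARK → PARK → PASS → FREE → PARK → PASS → HOLD  → end HOLD, accepted

2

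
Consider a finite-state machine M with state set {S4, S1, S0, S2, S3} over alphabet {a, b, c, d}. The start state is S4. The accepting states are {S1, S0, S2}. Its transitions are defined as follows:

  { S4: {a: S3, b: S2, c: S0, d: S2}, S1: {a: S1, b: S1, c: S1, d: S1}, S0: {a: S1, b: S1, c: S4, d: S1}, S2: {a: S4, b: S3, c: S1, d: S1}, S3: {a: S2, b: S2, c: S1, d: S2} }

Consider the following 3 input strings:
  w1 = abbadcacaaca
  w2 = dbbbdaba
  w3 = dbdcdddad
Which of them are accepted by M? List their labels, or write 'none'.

w1:
  start at S4
  read 'a': S4 → S3
  read 'b': S3 → S2
  read 'b': S2 → S3
  read 'a': S3 → S2
  read 'd': S2 → S1
  read 'c': S1 → S1
  read 'a': S1 → S1
  read 'c': S1 → S1
  read 'a': S1 → S1
  read 'a': S1 → S1
  read 'c': S1 → S1
  read 'a': S1 → S1
  end S1, accepted
w2:
  start at S4
  read 'd': S4 → S2
  read 'b': S2 → S3
  read 'b': S3 → S2
  read 'b': S2 → S3
  read 'd': S3 → S2
  read 'a': S2 → S4
  read 'b': S4 → S2
  read 'a': S2 → S4
  end S4, rejected
w3:
  start at S4
  read 'd': S4 → S2
  read 'b': S2 → S3
  read 'd': S3 → S2
  read 'c': S2 → S1
  read 'd': S1 → S1
  read 'd': S1 → S1
  read 'd': S1 → S1
  read 'a': S1 → S1
  read 'd': S1 → S1
  end S1, accepted

w1, w3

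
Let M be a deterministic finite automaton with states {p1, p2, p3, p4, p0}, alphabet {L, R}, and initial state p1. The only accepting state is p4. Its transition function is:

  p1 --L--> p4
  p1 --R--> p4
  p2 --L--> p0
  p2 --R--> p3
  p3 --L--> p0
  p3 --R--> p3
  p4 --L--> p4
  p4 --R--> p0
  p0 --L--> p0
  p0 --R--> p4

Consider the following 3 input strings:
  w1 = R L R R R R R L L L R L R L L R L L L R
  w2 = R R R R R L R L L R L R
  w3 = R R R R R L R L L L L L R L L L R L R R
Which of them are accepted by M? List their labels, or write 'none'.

none

w1:
  start at p1
  read 'R': p1 → p4
  read 'L': p4 → p4
  read 'R': p4 → p0
  read 'R': p0 → p4
  read 'R': p4 → p0
  read 'R': p0 → p4
  read 'R': p4 → p0
  read 'L': p0 → p0
  read 'L': p0 → p0
  read 'L': p0 → p0
  read 'R': p0 → p4
  read 'L': p4 → p4
  read 'R': p4 → p0
  read 'L': p0 → p0
  read 'L': p0 → p0
  read 'R': p0 → p4
  read 'L': p4 → p4
  read 'L': p4 → p4
  read 'L': p4 → p4
  read 'R': p4 → p0
  end p0, rejected
w2:
  start at p1
  read 'R': p1 → p4
  read 'R': p4 → p0
  read 'R': p0 → p4
  read 'R': p4 → p0
  read 'R': p0 → p4
  read 'L': p4 → p4
  read 'R': p4 → p0
  read 'L': p0 → p0
  read 'L': p0 → p0
  read 'R': p0 → p4
  read 'L': p4 → p4
  read 'R': p4 → p0
  end p0, rejected
w3:
  start at p1
  read 'R': p1 → p4
  read 'R': p4 → p0
  read 'R': p0 → p4
  read 'R': p4 → p0
  read 'R': p0 → p4
  read 'L': p4 → p4
  read 'R': p4 → p0
  read 'L': p0 → p0
  read 'L': p0 → p0
  read 'L': p0 → p0
  read 'L': p0 → p0
  read 'L': p0 → p0
  read 'R': p0 → p4
  read 'L': p4 → p4
  read 'L': p4 → p4
  read 'L': p4 → p4
  read 'R': p4 → p0
  read 'L': p0 → p0
  read 'R': p0 → p4
  read 'R': p4 → p0
  end p0, rejected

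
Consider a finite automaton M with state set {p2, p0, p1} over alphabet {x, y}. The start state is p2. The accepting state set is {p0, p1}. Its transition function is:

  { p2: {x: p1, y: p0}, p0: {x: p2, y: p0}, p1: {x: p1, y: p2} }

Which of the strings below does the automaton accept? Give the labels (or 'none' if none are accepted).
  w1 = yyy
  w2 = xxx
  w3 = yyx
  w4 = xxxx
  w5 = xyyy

w1, w2, w4, w5

w1:
  start at p2
  read 'y': p2 → p0
  read 'y': p0 → p0
  read 'y': p0 → p0
  end p0, accepted
w2:
  start at p2
  read 'x': p2 → p1
  read 'x': p1 → p1
  read 'x': p1 → p1
  end p1, accepted
w3:
  start at p2
  read 'y': p2 → p0
  read 'y': p0 → p0
  read 'x': p0 → p2
  end p2, rejected
w4:
  start at p2
  read 'x': p2 → p1
  read 'x': p1 → p1
  read 'x': p1 → p1
  read 'x': p1 → p1
  end p1, accepted
w5:
  start at p2
  read 'x': p2 → p1
  read 'y': p1 → p2
  read 'y': p2 → p0
  read 'y': p0 → p0
  end p0, accepted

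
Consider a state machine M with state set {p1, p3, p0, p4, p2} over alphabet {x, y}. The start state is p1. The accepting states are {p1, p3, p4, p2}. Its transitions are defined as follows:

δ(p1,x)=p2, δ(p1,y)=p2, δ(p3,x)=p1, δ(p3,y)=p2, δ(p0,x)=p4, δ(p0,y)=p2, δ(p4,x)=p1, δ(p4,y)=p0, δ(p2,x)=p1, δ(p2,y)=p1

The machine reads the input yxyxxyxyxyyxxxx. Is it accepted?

Yes

Trace: p1 -y-> p2 -x-> p1 -y-> p2 -x-> p1 -x-> p2 -y-> p1 -x-> p2 -y-> p1 -x-> p2 -y-> p1 -y-> p2 -x-> p1 -x-> p2 -x-> p1 -x-> p2
End state p2 is accepting.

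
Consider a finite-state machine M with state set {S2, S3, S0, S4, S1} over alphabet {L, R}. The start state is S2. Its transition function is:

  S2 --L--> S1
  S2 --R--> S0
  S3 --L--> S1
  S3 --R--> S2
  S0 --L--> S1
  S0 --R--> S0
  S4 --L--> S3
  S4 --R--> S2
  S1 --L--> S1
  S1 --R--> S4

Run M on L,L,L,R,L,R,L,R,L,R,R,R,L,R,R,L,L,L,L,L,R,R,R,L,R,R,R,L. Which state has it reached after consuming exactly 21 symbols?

S4

start at S2
read 'L': S2 → S1
read 'L': S1 → S1
read 'L': S1 → S1
read 'R': S1 → S4
read 'L': S4 → S3
read 'R': S3 → S2
read 'L': S2 → S1
read 'R': S1 → S4
read 'L': S4 → S3
read 'R': S3 → S2
read 'R': S2 → S0
read 'R': S0 → S0
read 'L': S0 → S1
read 'R': S1 → S4
read 'R': S4 → S2
read 'L': S2 → S1
read 'L': S1 → S1
read 'L': S1 → S1
read 'L': S1 → S1
read 'L': S1 → S1
read 'R': S1 → S4
After 21 symbols: S4.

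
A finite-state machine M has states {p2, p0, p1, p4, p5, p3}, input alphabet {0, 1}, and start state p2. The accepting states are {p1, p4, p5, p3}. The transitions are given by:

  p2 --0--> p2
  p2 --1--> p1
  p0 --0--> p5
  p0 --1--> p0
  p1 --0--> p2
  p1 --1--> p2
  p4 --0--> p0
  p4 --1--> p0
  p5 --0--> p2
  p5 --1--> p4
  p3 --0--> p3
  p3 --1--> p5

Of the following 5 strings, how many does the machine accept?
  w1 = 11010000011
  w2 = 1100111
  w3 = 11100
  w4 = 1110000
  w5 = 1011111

2

w1: p2 → p1 → p2 → p2 → p1 → p2 → p2 → p2 → p2 → p2 → p1 → p2  → end p2, rejected
w2: p2 → p1 → p2 → p2 → p2 → p1 → p2 → p1  → end p1, accepted
w3: p2 → p1 → p2 → p1 → p2 → p2  → end p2, rejected
w4: p2 → p1 → p2 → p1 → p2 → p2 → p2 → p2  → end p2, rejected
w5: p2 → p1 → p2 → p1 → p2 → p1 → p2 → p1  → end p1, accepted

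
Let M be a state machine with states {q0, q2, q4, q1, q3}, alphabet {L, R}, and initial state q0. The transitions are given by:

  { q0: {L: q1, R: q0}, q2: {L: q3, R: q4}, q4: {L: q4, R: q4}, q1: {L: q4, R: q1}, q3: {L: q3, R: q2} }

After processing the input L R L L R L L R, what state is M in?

start at q0
read 'L': q0 → q1
read 'R': q1 → q1
read 'L': q1 → q4
read 'L': q4 → q4
read 'R': q4 → q4
read 'L': q4 → q4
read 'L': q4 → q4
read 'R': q4 → q4

q4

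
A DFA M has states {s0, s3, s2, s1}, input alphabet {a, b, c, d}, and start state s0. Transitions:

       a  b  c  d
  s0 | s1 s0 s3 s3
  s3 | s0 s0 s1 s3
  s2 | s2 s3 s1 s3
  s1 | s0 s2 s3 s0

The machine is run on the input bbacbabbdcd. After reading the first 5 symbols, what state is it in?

start at s0
read 'b': s0 → s0
read 'b': s0 → s0
read 'a': s0 → s1
read 'c': s1 → s3
read 'b': s3 → s0
After 5 symbols: s0.

s0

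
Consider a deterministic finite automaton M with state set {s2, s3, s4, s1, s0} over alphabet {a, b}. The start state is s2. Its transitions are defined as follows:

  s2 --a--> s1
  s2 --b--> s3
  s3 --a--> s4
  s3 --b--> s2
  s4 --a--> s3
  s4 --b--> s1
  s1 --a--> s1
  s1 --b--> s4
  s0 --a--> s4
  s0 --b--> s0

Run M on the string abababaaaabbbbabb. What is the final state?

s2 → s1 → s4 → s3 → s2 → s1 → s4 → s3 → s4 → s3 → s4 → s1 → s4 → s1 → s4 → s3 → s2 → s3

s3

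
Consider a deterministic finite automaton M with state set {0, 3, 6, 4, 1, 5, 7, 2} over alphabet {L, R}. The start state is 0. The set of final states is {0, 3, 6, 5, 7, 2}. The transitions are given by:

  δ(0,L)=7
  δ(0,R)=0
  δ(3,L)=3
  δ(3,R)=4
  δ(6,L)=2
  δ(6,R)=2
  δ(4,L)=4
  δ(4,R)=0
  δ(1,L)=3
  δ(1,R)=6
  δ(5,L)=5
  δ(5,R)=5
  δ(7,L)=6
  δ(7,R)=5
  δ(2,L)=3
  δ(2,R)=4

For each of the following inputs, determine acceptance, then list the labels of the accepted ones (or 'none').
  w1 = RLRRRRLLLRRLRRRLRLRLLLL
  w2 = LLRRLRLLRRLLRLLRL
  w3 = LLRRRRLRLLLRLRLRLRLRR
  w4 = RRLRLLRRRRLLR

w1, w2, w3, w4

w1: 0 → 0 → 7 → 5 → 5 → 5 → 5 → 5 → 5 → 5 → 5 → 5 → 5 → 5 → 5 → 5 → 5 → 5 → 5 → 5 → 5 → 5 → 5 → 5  → end 5, accepted
w2: 0 → 7 → 6 → 2 → 4 → 4 → 0 → 7 → 6 → 2 → 4 → 4 → 4 → 0 → 7 → 6 → 2 → 3  → end 3, accepted
w3: 0 → 7 → 6 → 2 → 4 → 0 → 0 → 7 → 5 → 5 → 5 → 5 → 5 → 5 → 5 → 5 → 5 → 5 → 5 → 5 → 5 → 5  → end 5, accepted
w4: 0 → 0 → 0 → 7 → 5 → 5 → 5 → 5 → 5 → 5 → 5 → 5 → 5 → 5  → end 5, accepted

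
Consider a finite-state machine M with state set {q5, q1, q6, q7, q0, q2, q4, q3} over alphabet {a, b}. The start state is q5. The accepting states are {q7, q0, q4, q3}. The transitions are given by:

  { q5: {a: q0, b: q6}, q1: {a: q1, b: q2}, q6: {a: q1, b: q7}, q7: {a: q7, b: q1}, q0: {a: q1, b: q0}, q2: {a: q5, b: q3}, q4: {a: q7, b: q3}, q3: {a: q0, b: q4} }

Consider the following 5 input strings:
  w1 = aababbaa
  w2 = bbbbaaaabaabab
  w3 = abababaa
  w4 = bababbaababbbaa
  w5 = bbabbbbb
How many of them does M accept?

w1:
  start at q5
  read 'a': q5 → q0
  read 'a': q0 → q1
  read 'b': q1 → q2
  read 'a': q2 → q5
  read 'b': q5 → q6
  read 'b': q6 → q7
  read 'a': q7 → q7
  read 'a': q7 → q7
  end q7, accepted
w2:
  start at q5
  read 'b': q5 → q6
  read 'b': q6 → q7
  read 'b': q7 → q1
  read 'b': q1 → q2
  read 'a': q2 → q5
  read 'a': q5 → q0
  read 'a': q0 → q1
  read 'a': q1 → q1
  read 'b': q1 → q2
  read 'a': q2 → q5
  read 'a': q5 → q0
  read 'b': q0 → q0
  read 'a': q0 → q1
  read 'b': q1 → q2
  end q2, rejected
w3:
  start at q5
  read 'a': q5 → q0
  read 'b': q0 → q0
  read 'a': q0 → q1
  read 'b': q1 → q2
  read 'a': q2 → q5
  read 'b': q5 → q6
  read 'a': q6 → q1
  read 'a': q1 → q1
  end q1, rejected
w4:
  start at q5
  read 'b': q5 → q6
  read 'a': q6 → q1
  read 'b': q1 → q2
  read 'a': q2 → q5
  read 'b': q5 → q6
  read 'b': q6 → q7
  read 'a': q7 → q7
  read 'a': q7 → q7
  read 'b': q7 → q1
  read 'a': q1 → q1
  read 'b': q1 → q2
  read 'b': q2 → q3
  read 'b': q3 → q4
  read 'a': q4 → q7
  read 'a': q7 → q7
  end q7, accepted
w5:
  start at q5
  read 'b': q5 → q6
  read 'b': q6 → q7
  read 'a': q7 → q7
  read 'b': q7 → q1
  read 'b': q1 → q2
  read 'b': q2 → q3
  read 'b': q3 → q4
  read 'b': q4 → q3
  end q3, accepted

3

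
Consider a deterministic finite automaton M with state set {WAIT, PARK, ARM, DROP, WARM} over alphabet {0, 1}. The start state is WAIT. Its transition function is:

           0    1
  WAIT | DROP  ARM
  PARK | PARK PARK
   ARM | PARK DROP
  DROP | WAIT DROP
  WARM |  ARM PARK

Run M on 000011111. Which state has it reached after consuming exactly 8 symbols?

DROP

WAIT → DROP → WAIT → DROP → WAIT → ARM → DROP → DROP → DROP
After 8 symbols: DROP.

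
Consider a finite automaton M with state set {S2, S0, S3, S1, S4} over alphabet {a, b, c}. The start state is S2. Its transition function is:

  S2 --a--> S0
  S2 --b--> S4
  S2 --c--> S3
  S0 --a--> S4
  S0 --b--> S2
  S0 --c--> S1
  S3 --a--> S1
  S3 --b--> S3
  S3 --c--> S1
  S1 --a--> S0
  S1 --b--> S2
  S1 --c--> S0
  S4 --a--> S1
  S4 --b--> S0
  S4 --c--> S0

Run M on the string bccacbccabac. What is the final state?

S1

S2 → S4 → S0 → S1 → S0 → S1 → S2 → S3 → S1 → S0 → S2 → S0 → S1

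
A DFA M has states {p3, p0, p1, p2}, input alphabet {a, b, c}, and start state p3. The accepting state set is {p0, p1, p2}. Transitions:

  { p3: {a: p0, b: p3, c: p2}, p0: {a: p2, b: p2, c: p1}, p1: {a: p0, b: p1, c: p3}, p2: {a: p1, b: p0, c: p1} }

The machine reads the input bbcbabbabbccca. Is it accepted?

p3 → p3 → p3 → p2 → p0 → p2 → p0 → p2 → p1 → p1 → p1 → p3 → p2 → p1 → p0
End state p0 is accepting.

Yes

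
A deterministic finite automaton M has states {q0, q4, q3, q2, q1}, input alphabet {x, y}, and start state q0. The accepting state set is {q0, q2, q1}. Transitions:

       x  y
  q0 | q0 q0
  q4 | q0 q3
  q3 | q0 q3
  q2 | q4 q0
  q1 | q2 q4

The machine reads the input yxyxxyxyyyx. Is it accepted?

Yes

start at q0
read 'y': q0 → q0
read 'x': q0 → q0
read 'y': q0 → q0
read 'x': q0 → q0
read 'x': q0 → q0
read 'y': q0 → q0
read 'x': q0 → q0
read 'y': q0 → q0
read 'y': q0 → q0
read 'y': q0 → q0
read 'x': q0 → q0
End state q0 is accepting.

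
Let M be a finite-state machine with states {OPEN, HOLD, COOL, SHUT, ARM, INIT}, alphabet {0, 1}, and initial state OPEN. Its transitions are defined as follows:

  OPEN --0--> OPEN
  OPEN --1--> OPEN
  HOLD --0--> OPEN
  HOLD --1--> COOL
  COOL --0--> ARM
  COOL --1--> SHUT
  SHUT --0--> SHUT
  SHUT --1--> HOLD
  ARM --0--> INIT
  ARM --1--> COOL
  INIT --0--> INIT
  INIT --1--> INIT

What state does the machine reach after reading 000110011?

Trace: OPEN -0-> OPEN -0-> OPEN -0-> OPEN -1-> OPEN -1-> OPEN -0-> OPEN -0-> OPEN -1-> OPEN -1-> OPEN

OPEN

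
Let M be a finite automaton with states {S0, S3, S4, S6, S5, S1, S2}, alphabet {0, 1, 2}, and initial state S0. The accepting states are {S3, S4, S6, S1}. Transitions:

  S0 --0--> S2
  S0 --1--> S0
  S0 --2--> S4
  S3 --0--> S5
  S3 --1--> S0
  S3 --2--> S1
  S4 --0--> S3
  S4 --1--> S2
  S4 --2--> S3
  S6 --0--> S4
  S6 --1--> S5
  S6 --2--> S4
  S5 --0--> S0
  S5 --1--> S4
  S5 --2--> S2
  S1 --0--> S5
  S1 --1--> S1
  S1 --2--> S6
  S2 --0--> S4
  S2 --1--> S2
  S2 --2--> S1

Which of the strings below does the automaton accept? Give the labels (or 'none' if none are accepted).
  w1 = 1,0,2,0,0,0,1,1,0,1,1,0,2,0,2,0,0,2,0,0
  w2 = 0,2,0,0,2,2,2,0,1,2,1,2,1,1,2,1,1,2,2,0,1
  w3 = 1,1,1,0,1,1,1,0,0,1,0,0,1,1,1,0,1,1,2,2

w3

w1: Trace: S0 -1-> S0 -0-> S2 -2-> S1 -0-> S5 -0-> S0 -0-> S2 -1-> S2 -1-> S2 -0-> S4 -1-> S2 -1-> S2 -0-> S4 -2-> S3 -0-> S5 -2-> S2 -0-> S4 -0-> S3 -2-> S1 -0-> S5 -0-> S0  → end S0, rejected
w2: Trace: S0 -0-> S2 -2-> S1 -0-> S5 -0-> S0 -2-> S4 -2-> S3 -2-> S1 -0-> S5 -1-> S4 -2-> S3 -1-> S0 -2-> S4 -1-> S2 -1-> S2 -2-> S1 -1-> S1 -1-> S1 -2-> S6 -2-> S4 -0-> S3 -1-> S0  → end S0, rejected
w3: Trace: S0 -1-> S0 -1-> S0 -1-> S0 -0-> S2 -1-> S2 -1-> S2 -1-> S2 -0-> S4 -0-> S3 -1-> S0 -0-> S2 -0-> S4 -1-> S2 -1-> S2 -1-> S2 -0-> S4 -1-> S2 -1-> S2 -2-> S1 -2-> S6  → end S6, accepted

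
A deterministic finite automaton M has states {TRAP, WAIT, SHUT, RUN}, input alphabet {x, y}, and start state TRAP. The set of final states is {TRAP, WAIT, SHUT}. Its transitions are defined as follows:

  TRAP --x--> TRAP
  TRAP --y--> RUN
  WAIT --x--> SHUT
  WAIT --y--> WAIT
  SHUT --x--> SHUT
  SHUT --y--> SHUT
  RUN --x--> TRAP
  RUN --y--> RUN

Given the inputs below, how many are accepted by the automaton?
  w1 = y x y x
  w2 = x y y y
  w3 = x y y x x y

1

w1: Trace: TRAP -y-> RUN -x-> TRAP -y-> RUN -x-> TRAP  → end TRAP, accepted
w2: Trace: TRAP -x-> TRAP -y-> RUN -y-> RUN -y-> RUN  → end RUN, rejected
w3: Trace: TRAP -x-> TRAP -y-> RUN -y-> RUN -x-> TRAP -x-> TRAP -y-> RUN  → end RUN, rejected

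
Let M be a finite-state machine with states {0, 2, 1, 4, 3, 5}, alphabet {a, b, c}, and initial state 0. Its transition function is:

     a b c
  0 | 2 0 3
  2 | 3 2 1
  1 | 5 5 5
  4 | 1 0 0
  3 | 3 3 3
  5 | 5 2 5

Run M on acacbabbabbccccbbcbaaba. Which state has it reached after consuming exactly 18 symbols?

0 → 2 → 1 → 5 → 5 → 2 → 3 → 3 → 3 → 3 → 3 → 3 → 3 → 3 → 3 → 3 → 3 → 3 → 3
After 18 symbols: 3.

3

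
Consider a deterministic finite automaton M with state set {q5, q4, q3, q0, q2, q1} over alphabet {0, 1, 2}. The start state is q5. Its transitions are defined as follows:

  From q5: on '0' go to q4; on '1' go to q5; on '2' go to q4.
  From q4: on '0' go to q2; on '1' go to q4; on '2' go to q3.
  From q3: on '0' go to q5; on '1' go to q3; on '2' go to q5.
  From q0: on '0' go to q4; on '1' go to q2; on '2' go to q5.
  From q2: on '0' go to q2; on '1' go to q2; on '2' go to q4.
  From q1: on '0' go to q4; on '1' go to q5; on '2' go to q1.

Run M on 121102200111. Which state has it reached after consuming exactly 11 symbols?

q4

q5 → q5 → q4 → q4 → q4 → q2 → q4 → q3 → q5 → q4 → q4 → q4
After 11 symbols: q4.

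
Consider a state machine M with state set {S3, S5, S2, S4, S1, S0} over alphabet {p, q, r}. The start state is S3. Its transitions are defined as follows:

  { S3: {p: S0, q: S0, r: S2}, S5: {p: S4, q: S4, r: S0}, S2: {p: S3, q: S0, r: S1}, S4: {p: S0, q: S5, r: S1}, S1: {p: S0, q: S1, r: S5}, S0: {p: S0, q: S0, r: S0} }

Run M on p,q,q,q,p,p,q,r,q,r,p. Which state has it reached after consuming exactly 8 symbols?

S0

S3 → S0 → S0 → S0 → S0 → S0 → S0 → S0 → S0
After 8 symbols: S0.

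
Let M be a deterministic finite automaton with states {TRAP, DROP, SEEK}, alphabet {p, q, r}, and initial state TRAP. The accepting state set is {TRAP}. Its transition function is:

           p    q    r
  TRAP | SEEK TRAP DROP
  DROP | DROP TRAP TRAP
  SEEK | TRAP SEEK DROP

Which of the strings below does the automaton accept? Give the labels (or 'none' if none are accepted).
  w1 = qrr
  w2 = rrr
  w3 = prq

w1, w3

w1:
  start at TRAP
  read 'q': TRAP → TRAP
  read 'r': TRAP → DROP
  read 'r': DROP → TRAP
  end TRAP, accepted
w2:
  start at TRAP
  read 'r': TRAP → DROP
  read 'r': DROP → TRAP
  read 'r': TRAP → DROP
  end DROP, rejected
w3:
  start at TRAP
  read 'p': TRAP → SEEK
  read 'r': SEEK → DROP
  read 'q': DROP → TRAP
  end TRAP, accepted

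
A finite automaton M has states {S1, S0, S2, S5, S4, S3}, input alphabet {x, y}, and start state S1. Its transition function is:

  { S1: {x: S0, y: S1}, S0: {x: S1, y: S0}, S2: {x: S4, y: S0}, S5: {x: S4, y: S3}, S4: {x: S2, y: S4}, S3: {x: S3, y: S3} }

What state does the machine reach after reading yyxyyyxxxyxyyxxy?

S0

Trace: S1 -y-> S1 -y-> S1 -x-> S0 -y-> S0 -y-> S0 -y-> S0 -x-> S1 -x-> S0 -x-> S1 -y-> S1 -x-> S0 -y-> S0 -y-> S0 -x-> S1 -x-> S0 -y-> S0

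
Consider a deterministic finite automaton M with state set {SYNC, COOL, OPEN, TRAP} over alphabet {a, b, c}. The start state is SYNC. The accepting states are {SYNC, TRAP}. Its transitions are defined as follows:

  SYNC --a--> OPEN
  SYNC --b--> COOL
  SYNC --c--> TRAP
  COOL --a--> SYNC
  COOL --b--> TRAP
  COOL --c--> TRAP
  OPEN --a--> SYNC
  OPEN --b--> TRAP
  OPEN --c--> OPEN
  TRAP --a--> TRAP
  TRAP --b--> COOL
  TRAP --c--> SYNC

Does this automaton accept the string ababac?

start at SYNC
read 'a': SYNC → OPEN
read 'b': OPEN → TRAP
read 'a': TRAP → TRAP
read 'b': TRAP → COOL
read 'a': COOL → SYNC
read 'c': SYNC → TRAP
End state TRAP is accepting.

Yes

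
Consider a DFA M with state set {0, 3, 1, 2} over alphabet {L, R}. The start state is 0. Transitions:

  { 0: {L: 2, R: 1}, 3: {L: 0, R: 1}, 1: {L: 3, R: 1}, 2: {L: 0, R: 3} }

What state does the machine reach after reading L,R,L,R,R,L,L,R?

start at 0
read 'L': 0 → 2
read 'R': 2 → 3
read 'L': 3 → 0
read 'R': 0 → 1
read 'R': 1 → 1
read 'L': 1 → 3
read 'L': 3 → 0
read 'R': 0 → 1

1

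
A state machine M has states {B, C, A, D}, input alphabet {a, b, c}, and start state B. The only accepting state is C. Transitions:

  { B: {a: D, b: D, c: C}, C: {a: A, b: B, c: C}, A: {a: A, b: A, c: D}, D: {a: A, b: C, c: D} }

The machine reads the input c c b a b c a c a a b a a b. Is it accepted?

No

Trace: B -c-> C -c-> C -b-> B -a-> D -b-> C -c-> C -a-> A -c-> D -a-> A -a-> A -b-> A -a-> A -a-> A -b-> A
End state A is not accepting.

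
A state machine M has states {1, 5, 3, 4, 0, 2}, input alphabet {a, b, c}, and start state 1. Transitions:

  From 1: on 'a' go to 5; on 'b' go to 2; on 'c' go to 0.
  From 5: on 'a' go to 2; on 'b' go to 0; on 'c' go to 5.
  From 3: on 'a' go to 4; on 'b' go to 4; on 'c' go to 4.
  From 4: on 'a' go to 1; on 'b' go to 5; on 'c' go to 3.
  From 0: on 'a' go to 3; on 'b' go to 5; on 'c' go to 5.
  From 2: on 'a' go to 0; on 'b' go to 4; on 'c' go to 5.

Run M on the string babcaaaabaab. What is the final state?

5

start at 1
read 'b': 1 → 2
read 'a': 2 → 0
read 'b': 0 → 5
read 'c': 5 → 5
read 'a': 5 → 2
read 'a': 2 → 0
read 'a': 0 → 3
read 'a': 3 → 4
read 'b': 4 → 5
read 'a': 5 → 2
read 'a': 2 → 0
read 'b': 0 → 5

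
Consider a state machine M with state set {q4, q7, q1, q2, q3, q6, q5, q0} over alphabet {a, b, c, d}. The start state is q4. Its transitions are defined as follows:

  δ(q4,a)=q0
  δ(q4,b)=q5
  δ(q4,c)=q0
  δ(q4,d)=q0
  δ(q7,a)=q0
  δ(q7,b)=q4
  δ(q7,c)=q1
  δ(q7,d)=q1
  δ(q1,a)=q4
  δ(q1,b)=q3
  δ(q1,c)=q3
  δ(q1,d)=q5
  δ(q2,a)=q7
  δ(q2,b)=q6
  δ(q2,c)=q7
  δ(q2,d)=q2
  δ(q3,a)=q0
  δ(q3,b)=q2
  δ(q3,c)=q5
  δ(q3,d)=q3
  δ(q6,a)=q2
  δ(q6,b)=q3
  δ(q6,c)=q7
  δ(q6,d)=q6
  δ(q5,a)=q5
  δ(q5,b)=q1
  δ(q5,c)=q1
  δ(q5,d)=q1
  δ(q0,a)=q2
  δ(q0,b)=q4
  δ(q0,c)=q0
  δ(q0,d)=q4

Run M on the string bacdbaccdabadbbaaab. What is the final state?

Trace: q4 -b-> q5 -a-> q5 -c-> q1 -d-> q5 -b-> q1 -a-> q4 -c-> q0 -c-> q0 -d-> q4 -a-> q0 -b-> q4 -a-> q0 -d-> q4 -b-> q5 -b-> q1 -a-> q4 -a-> q0 -a-> q2 -b-> q6

q6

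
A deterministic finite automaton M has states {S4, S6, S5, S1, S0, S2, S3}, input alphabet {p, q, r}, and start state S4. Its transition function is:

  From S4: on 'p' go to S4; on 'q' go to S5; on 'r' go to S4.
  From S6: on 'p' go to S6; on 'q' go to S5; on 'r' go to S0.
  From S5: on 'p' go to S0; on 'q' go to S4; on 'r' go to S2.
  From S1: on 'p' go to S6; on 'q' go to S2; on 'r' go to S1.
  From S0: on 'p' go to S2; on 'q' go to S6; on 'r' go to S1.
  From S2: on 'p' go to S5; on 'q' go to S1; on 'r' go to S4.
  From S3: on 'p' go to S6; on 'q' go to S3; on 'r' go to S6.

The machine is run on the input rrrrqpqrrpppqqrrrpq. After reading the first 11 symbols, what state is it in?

S6

start at S4
read 'r': S4 → S4
read 'r': S4 → S4
read 'r': S4 → S4
read 'r': S4 → S4
read 'q': S4 → S5
read 'p': S5 → S0
read 'q': S0 → S6
read 'r': S6 → S0
read 'r': S0 → S1
read 'p': S1 → S6
read 'p': S6 → S6
After 11 symbols: S6.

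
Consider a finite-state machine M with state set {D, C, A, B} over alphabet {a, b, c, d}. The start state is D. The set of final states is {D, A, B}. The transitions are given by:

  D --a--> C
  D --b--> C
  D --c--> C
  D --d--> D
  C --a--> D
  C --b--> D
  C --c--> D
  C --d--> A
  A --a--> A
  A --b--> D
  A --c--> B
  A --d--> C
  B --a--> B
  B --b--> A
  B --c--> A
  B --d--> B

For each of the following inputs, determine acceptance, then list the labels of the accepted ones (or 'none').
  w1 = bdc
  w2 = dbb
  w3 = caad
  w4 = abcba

w1:
  start at D
  read 'b': D → C
  read 'd': C → A
  read 'c': A → B
  end B, accepted
w2:
  start at D
  read 'd': D → D
  read 'b': D → C
  read 'b': C → D
  end D, accepted
w3:
  start at D
  read 'c': D → C
  read 'a': C → D
  read 'a': D → C
  read 'd': C → A
  end A, accepted
w4:
  start at D
  read 'a': D → C
  read 'b': C → D
  read 'c': D → C
  read 'b': C → D
  read 'a': D → C
  end C, rejected

w1, w2, w3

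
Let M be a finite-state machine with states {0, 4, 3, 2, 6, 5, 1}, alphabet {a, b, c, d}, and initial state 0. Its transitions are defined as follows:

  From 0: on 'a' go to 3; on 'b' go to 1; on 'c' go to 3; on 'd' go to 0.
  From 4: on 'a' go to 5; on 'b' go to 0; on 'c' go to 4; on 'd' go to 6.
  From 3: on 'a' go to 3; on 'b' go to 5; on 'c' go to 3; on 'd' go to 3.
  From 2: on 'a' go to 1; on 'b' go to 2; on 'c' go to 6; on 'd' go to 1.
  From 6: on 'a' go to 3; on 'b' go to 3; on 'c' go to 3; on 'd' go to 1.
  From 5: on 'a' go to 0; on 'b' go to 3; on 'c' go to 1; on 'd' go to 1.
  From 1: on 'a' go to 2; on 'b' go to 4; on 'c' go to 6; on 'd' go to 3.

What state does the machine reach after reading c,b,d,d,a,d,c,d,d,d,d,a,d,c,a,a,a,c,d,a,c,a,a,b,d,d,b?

Trace: 0 -c-> 3 -b-> 5 -d-> 1 -d-> 3 -a-> 3 -d-> 3 -c-> 3 -d-> 3 -d-> 3 -d-> 3 -d-> 3 -a-> 3 -d-> 3 -c-> 3 -a-> 3 -a-> 3 -a-> 3 -c-> 3 -d-> 3 -a-> 3 -c-> 3 -a-> 3 -a-> 3 -b-> 5 -d-> 1 -d-> 3 -b-> 5

5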